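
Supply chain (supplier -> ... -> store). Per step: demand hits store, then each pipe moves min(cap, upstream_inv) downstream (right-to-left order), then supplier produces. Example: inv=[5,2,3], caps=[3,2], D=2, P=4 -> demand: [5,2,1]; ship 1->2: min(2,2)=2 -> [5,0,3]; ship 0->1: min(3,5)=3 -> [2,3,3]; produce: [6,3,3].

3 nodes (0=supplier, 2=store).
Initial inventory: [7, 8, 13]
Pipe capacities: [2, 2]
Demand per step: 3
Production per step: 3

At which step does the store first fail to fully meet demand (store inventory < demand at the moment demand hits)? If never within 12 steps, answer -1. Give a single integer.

Step 1: demand=3,sold=3 ship[1->2]=2 ship[0->1]=2 prod=3 -> [8 8 12]
Step 2: demand=3,sold=3 ship[1->2]=2 ship[0->1]=2 prod=3 -> [9 8 11]
Step 3: demand=3,sold=3 ship[1->2]=2 ship[0->1]=2 prod=3 -> [10 8 10]
Step 4: demand=3,sold=3 ship[1->2]=2 ship[0->1]=2 prod=3 -> [11 8 9]
Step 5: demand=3,sold=3 ship[1->2]=2 ship[0->1]=2 prod=3 -> [12 8 8]
Step 6: demand=3,sold=3 ship[1->2]=2 ship[0->1]=2 prod=3 -> [13 8 7]
Step 7: demand=3,sold=3 ship[1->2]=2 ship[0->1]=2 prod=3 -> [14 8 6]
Step 8: demand=3,sold=3 ship[1->2]=2 ship[0->1]=2 prod=3 -> [15 8 5]
Step 9: demand=3,sold=3 ship[1->2]=2 ship[0->1]=2 prod=3 -> [16 8 4]
Step 10: demand=3,sold=3 ship[1->2]=2 ship[0->1]=2 prod=3 -> [17 8 3]
Step 11: demand=3,sold=3 ship[1->2]=2 ship[0->1]=2 prod=3 -> [18 8 2]
Step 12: demand=3,sold=2 ship[1->2]=2 ship[0->1]=2 prod=3 -> [19 8 2]
First stockout at step 12

12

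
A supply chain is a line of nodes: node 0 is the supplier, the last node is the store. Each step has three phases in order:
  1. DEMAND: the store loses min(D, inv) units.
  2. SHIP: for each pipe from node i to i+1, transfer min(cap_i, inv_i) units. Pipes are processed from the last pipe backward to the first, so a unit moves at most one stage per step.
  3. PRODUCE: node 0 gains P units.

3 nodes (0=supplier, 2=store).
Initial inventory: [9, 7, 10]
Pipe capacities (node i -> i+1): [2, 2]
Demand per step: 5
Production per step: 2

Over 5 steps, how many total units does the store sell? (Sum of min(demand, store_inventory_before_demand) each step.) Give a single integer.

Step 1: sold=5 (running total=5) -> [9 7 7]
Step 2: sold=5 (running total=10) -> [9 7 4]
Step 3: sold=4 (running total=14) -> [9 7 2]
Step 4: sold=2 (running total=16) -> [9 7 2]
Step 5: sold=2 (running total=18) -> [9 7 2]

Answer: 18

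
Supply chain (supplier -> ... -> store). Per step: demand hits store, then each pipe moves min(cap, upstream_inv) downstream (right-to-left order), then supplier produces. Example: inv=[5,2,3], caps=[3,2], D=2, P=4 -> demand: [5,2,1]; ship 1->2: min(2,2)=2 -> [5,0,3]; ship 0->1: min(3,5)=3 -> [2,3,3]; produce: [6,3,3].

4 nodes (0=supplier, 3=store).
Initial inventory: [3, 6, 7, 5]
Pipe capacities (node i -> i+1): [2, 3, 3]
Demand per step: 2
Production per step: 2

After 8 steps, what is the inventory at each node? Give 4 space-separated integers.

Step 1: demand=2,sold=2 ship[2->3]=3 ship[1->2]=3 ship[0->1]=2 prod=2 -> inv=[3 5 7 6]
Step 2: demand=2,sold=2 ship[2->3]=3 ship[1->2]=3 ship[0->1]=2 prod=2 -> inv=[3 4 7 7]
Step 3: demand=2,sold=2 ship[2->3]=3 ship[1->2]=3 ship[0->1]=2 prod=2 -> inv=[3 3 7 8]
Step 4: demand=2,sold=2 ship[2->3]=3 ship[1->2]=3 ship[0->1]=2 prod=2 -> inv=[3 2 7 9]
Step 5: demand=2,sold=2 ship[2->3]=3 ship[1->2]=2 ship[0->1]=2 prod=2 -> inv=[3 2 6 10]
Step 6: demand=2,sold=2 ship[2->3]=3 ship[1->2]=2 ship[0->1]=2 prod=2 -> inv=[3 2 5 11]
Step 7: demand=2,sold=2 ship[2->3]=3 ship[1->2]=2 ship[0->1]=2 prod=2 -> inv=[3 2 4 12]
Step 8: demand=2,sold=2 ship[2->3]=3 ship[1->2]=2 ship[0->1]=2 prod=2 -> inv=[3 2 3 13]

3 2 3 13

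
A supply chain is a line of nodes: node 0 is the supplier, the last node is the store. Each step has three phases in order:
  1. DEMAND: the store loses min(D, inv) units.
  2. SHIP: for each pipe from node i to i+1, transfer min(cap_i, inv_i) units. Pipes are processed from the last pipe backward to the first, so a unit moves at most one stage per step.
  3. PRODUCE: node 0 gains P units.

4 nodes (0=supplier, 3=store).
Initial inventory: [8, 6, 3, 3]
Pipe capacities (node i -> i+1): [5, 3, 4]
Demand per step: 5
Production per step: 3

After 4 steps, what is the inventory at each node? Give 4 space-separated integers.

Step 1: demand=5,sold=3 ship[2->3]=3 ship[1->2]=3 ship[0->1]=5 prod=3 -> inv=[6 8 3 3]
Step 2: demand=5,sold=3 ship[2->3]=3 ship[1->2]=3 ship[0->1]=5 prod=3 -> inv=[4 10 3 3]
Step 3: demand=5,sold=3 ship[2->3]=3 ship[1->2]=3 ship[0->1]=4 prod=3 -> inv=[3 11 3 3]
Step 4: demand=5,sold=3 ship[2->3]=3 ship[1->2]=3 ship[0->1]=3 prod=3 -> inv=[3 11 3 3]

3 11 3 3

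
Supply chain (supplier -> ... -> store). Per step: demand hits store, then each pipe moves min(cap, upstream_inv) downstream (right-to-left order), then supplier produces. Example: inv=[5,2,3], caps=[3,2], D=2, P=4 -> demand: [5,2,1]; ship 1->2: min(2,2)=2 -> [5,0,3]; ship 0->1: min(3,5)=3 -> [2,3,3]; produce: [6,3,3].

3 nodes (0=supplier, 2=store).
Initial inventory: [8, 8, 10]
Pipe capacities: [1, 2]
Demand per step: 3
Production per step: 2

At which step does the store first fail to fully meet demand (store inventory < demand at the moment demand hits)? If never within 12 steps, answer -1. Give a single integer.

Step 1: demand=3,sold=3 ship[1->2]=2 ship[0->1]=1 prod=2 -> [9 7 9]
Step 2: demand=3,sold=3 ship[1->2]=2 ship[0->1]=1 prod=2 -> [10 6 8]
Step 3: demand=3,sold=3 ship[1->2]=2 ship[0->1]=1 prod=2 -> [11 5 7]
Step 4: demand=3,sold=3 ship[1->2]=2 ship[0->1]=1 prod=2 -> [12 4 6]
Step 5: demand=3,sold=3 ship[1->2]=2 ship[0->1]=1 prod=2 -> [13 3 5]
Step 6: demand=3,sold=3 ship[1->2]=2 ship[0->1]=1 prod=2 -> [14 2 4]
Step 7: demand=3,sold=3 ship[1->2]=2 ship[0->1]=1 prod=2 -> [15 1 3]
Step 8: demand=3,sold=3 ship[1->2]=1 ship[0->1]=1 prod=2 -> [16 1 1]
Step 9: demand=3,sold=1 ship[1->2]=1 ship[0->1]=1 prod=2 -> [17 1 1]
Step 10: demand=3,sold=1 ship[1->2]=1 ship[0->1]=1 prod=2 -> [18 1 1]
Step 11: demand=3,sold=1 ship[1->2]=1 ship[0->1]=1 prod=2 -> [19 1 1]
Step 12: demand=3,sold=1 ship[1->2]=1 ship[0->1]=1 prod=2 -> [20 1 1]
First stockout at step 9

9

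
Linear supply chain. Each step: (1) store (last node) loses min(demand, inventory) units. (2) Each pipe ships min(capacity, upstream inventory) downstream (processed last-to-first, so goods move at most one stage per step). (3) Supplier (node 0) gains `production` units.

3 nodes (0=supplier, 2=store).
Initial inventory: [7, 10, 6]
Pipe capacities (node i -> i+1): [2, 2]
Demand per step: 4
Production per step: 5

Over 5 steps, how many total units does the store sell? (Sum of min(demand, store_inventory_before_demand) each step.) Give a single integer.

Step 1: sold=4 (running total=4) -> [10 10 4]
Step 2: sold=4 (running total=8) -> [13 10 2]
Step 3: sold=2 (running total=10) -> [16 10 2]
Step 4: sold=2 (running total=12) -> [19 10 2]
Step 5: sold=2 (running total=14) -> [22 10 2]

Answer: 14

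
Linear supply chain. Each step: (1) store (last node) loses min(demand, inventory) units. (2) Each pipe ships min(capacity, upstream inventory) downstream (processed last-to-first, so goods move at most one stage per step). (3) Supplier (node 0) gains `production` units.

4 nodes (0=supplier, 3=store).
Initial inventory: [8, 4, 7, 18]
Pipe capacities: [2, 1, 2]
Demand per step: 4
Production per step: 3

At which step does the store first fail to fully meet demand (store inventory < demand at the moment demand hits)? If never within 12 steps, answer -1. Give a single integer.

Step 1: demand=4,sold=4 ship[2->3]=2 ship[1->2]=1 ship[0->1]=2 prod=3 -> [9 5 6 16]
Step 2: demand=4,sold=4 ship[2->3]=2 ship[1->2]=1 ship[0->1]=2 prod=3 -> [10 6 5 14]
Step 3: demand=4,sold=4 ship[2->3]=2 ship[1->2]=1 ship[0->1]=2 prod=3 -> [11 7 4 12]
Step 4: demand=4,sold=4 ship[2->3]=2 ship[1->2]=1 ship[0->1]=2 prod=3 -> [12 8 3 10]
Step 5: demand=4,sold=4 ship[2->3]=2 ship[1->2]=1 ship[0->1]=2 prod=3 -> [13 9 2 8]
Step 6: demand=4,sold=4 ship[2->3]=2 ship[1->2]=1 ship[0->1]=2 prod=3 -> [14 10 1 6]
Step 7: demand=4,sold=4 ship[2->3]=1 ship[1->2]=1 ship[0->1]=2 prod=3 -> [15 11 1 3]
Step 8: demand=4,sold=3 ship[2->3]=1 ship[1->2]=1 ship[0->1]=2 prod=3 -> [16 12 1 1]
Step 9: demand=4,sold=1 ship[2->3]=1 ship[1->2]=1 ship[0->1]=2 prod=3 -> [17 13 1 1]
Step 10: demand=4,sold=1 ship[2->3]=1 ship[1->2]=1 ship[0->1]=2 prod=3 -> [18 14 1 1]
Step 11: demand=4,sold=1 ship[2->3]=1 ship[1->2]=1 ship[0->1]=2 prod=3 -> [19 15 1 1]
Step 12: demand=4,sold=1 ship[2->3]=1 ship[1->2]=1 ship[0->1]=2 prod=3 -> [20 16 1 1]
First stockout at step 8

8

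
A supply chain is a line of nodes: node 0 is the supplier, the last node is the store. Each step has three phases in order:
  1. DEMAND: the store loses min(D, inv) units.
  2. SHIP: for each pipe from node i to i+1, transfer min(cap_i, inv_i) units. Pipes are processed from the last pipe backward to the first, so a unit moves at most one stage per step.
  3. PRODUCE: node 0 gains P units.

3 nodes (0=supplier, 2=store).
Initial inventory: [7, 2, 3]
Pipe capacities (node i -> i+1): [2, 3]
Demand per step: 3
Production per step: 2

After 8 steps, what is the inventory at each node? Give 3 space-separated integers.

Step 1: demand=3,sold=3 ship[1->2]=2 ship[0->1]=2 prod=2 -> inv=[7 2 2]
Step 2: demand=3,sold=2 ship[1->2]=2 ship[0->1]=2 prod=2 -> inv=[7 2 2]
Step 3: demand=3,sold=2 ship[1->2]=2 ship[0->1]=2 prod=2 -> inv=[7 2 2]
Step 4: demand=3,sold=2 ship[1->2]=2 ship[0->1]=2 prod=2 -> inv=[7 2 2]
Step 5: demand=3,sold=2 ship[1->2]=2 ship[0->1]=2 prod=2 -> inv=[7 2 2]
Step 6: demand=3,sold=2 ship[1->2]=2 ship[0->1]=2 prod=2 -> inv=[7 2 2]
Step 7: demand=3,sold=2 ship[1->2]=2 ship[0->1]=2 prod=2 -> inv=[7 2 2]
Step 8: demand=3,sold=2 ship[1->2]=2 ship[0->1]=2 prod=2 -> inv=[7 2 2]

7 2 2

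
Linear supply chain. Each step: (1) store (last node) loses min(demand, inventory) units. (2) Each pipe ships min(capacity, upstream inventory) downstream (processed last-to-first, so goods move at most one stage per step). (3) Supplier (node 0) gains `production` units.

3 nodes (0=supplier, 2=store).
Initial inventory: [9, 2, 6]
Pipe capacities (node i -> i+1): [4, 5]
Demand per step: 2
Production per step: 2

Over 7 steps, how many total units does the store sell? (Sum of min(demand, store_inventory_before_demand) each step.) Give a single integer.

Answer: 14

Derivation:
Step 1: sold=2 (running total=2) -> [7 4 6]
Step 2: sold=2 (running total=4) -> [5 4 8]
Step 3: sold=2 (running total=6) -> [3 4 10]
Step 4: sold=2 (running total=8) -> [2 3 12]
Step 5: sold=2 (running total=10) -> [2 2 13]
Step 6: sold=2 (running total=12) -> [2 2 13]
Step 7: sold=2 (running total=14) -> [2 2 13]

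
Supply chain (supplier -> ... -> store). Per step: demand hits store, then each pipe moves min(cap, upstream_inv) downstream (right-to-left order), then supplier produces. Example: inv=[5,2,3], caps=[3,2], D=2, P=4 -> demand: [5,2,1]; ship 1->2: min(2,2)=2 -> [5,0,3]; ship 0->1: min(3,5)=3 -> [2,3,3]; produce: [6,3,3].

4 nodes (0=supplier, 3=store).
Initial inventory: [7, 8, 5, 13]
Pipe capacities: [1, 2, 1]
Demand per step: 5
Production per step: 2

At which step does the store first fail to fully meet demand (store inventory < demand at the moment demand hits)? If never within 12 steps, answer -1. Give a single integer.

Step 1: demand=5,sold=5 ship[2->3]=1 ship[1->2]=2 ship[0->1]=1 prod=2 -> [8 7 6 9]
Step 2: demand=5,sold=5 ship[2->3]=1 ship[1->2]=2 ship[0->1]=1 prod=2 -> [9 6 7 5]
Step 3: demand=5,sold=5 ship[2->3]=1 ship[1->2]=2 ship[0->1]=1 prod=2 -> [10 5 8 1]
Step 4: demand=5,sold=1 ship[2->3]=1 ship[1->2]=2 ship[0->1]=1 prod=2 -> [11 4 9 1]
Step 5: demand=5,sold=1 ship[2->3]=1 ship[1->2]=2 ship[0->1]=1 prod=2 -> [12 3 10 1]
Step 6: demand=5,sold=1 ship[2->3]=1 ship[1->2]=2 ship[0->1]=1 prod=2 -> [13 2 11 1]
Step 7: demand=5,sold=1 ship[2->3]=1 ship[1->2]=2 ship[0->1]=1 prod=2 -> [14 1 12 1]
Step 8: demand=5,sold=1 ship[2->3]=1 ship[1->2]=1 ship[0->1]=1 prod=2 -> [15 1 12 1]
Step 9: demand=5,sold=1 ship[2->3]=1 ship[1->2]=1 ship[0->1]=1 prod=2 -> [16 1 12 1]
Step 10: demand=5,sold=1 ship[2->3]=1 ship[1->2]=1 ship[0->1]=1 prod=2 -> [17 1 12 1]
Step 11: demand=5,sold=1 ship[2->3]=1 ship[1->2]=1 ship[0->1]=1 prod=2 -> [18 1 12 1]
Step 12: demand=5,sold=1 ship[2->3]=1 ship[1->2]=1 ship[0->1]=1 prod=2 -> [19 1 12 1]
First stockout at step 4

4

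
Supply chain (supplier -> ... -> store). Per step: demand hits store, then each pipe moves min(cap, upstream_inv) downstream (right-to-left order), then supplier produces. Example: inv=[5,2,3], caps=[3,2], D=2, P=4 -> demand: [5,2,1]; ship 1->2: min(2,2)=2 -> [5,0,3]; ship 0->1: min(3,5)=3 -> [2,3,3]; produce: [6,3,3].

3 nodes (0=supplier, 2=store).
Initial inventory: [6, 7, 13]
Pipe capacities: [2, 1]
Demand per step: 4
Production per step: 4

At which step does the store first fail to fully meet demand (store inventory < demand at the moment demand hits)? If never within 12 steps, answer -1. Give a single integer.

Step 1: demand=4,sold=4 ship[1->2]=1 ship[0->1]=2 prod=4 -> [8 8 10]
Step 2: demand=4,sold=4 ship[1->2]=1 ship[0->1]=2 prod=4 -> [10 9 7]
Step 3: demand=4,sold=4 ship[1->2]=1 ship[0->1]=2 prod=4 -> [12 10 4]
Step 4: demand=4,sold=4 ship[1->2]=1 ship[0->1]=2 prod=4 -> [14 11 1]
Step 5: demand=4,sold=1 ship[1->2]=1 ship[0->1]=2 prod=4 -> [16 12 1]
Step 6: demand=4,sold=1 ship[1->2]=1 ship[0->1]=2 prod=4 -> [18 13 1]
Step 7: demand=4,sold=1 ship[1->2]=1 ship[0->1]=2 prod=4 -> [20 14 1]
Step 8: demand=4,sold=1 ship[1->2]=1 ship[0->1]=2 prod=4 -> [22 15 1]
Step 9: demand=4,sold=1 ship[1->2]=1 ship[0->1]=2 prod=4 -> [24 16 1]
Step 10: demand=4,sold=1 ship[1->2]=1 ship[0->1]=2 prod=4 -> [26 17 1]
Step 11: demand=4,sold=1 ship[1->2]=1 ship[0->1]=2 prod=4 -> [28 18 1]
Step 12: demand=4,sold=1 ship[1->2]=1 ship[0->1]=2 prod=4 -> [30 19 1]
First stockout at step 5

5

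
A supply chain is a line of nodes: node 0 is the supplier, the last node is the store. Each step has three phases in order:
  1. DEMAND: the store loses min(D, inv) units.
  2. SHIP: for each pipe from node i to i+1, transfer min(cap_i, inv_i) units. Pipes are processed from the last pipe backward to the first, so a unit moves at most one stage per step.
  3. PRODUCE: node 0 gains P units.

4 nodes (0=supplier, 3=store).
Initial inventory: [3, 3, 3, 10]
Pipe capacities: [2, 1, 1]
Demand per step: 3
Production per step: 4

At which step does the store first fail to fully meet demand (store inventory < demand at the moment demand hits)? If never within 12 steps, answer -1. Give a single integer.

Step 1: demand=3,sold=3 ship[2->3]=1 ship[1->2]=1 ship[0->1]=2 prod=4 -> [5 4 3 8]
Step 2: demand=3,sold=3 ship[2->3]=1 ship[1->2]=1 ship[0->1]=2 prod=4 -> [7 5 3 6]
Step 3: demand=3,sold=3 ship[2->3]=1 ship[1->2]=1 ship[0->1]=2 prod=4 -> [9 6 3 4]
Step 4: demand=3,sold=3 ship[2->3]=1 ship[1->2]=1 ship[0->1]=2 prod=4 -> [11 7 3 2]
Step 5: demand=3,sold=2 ship[2->3]=1 ship[1->2]=1 ship[0->1]=2 prod=4 -> [13 8 3 1]
Step 6: demand=3,sold=1 ship[2->3]=1 ship[1->2]=1 ship[0->1]=2 prod=4 -> [15 9 3 1]
Step 7: demand=3,sold=1 ship[2->3]=1 ship[1->2]=1 ship[0->1]=2 prod=4 -> [17 10 3 1]
Step 8: demand=3,sold=1 ship[2->3]=1 ship[1->2]=1 ship[0->1]=2 prod=4 -> [19 11 3 1]
Step 9: demand=3,sold=1 ship[2->3]=1 ship[1->2]=1 ship[0->1]=2 prod=4 -> [21 12 3 1]
Step 10: demand=3,sold=1 ship[2->3]=1 ship[1->2]=1 ship[0->1]=2 prod=4 -> [23 13 3 1]
Step 11: demand=3,sold=1 ship[2->3]=1 ship[1->2]=1 ship[0->1]=2 prod=4 -> [25 14 3 1]
Step 12: demand=3,sold=1 ship[2->3]=1 ship[1->2]=1 ship[0->1]=2 prod=4 -> [27 15 3 1]
First stockout at step 5

5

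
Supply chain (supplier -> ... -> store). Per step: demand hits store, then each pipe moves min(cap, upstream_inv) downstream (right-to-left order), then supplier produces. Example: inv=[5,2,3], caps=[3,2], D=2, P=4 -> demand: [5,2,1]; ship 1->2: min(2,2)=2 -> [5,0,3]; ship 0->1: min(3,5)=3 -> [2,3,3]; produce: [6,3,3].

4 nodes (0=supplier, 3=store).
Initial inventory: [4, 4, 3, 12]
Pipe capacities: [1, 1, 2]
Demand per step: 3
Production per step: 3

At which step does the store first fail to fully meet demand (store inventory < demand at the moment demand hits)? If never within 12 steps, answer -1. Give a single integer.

Step 1: demand=3,sold=3 ship[2->3]=2 ship[1->2]=1 ship[0->1]=1 prod=3 -> [6 4 2 11]
Step 2: demand=3,sold=3 ship[2->3]=2 ship[1->2]=1 ship[0->1]=1 prod=3 -> [8 4 1 10]
Step 3: demand=3,sold=3 ship[2->3]=1 ship[1->2]=1 ship[0->1]=1 prod=3 -> [10 4 1 8]
Step 4: demand=3,sold=3 ship[2->3]=1 ship[1->2]=1 ship[0->1]=1 prod=3 -> [12 4 1 6]
Step 5: demand=3,sold=3 ship[2->3]=1 ship[1->2]=1 ship[0->1]=1 prod=3 -> [14 4 1 4]
Step 6: demand=3,sold=3 ship[2->3]=1 ship[1->2]=1 ship[0->1]=1 prod=3 -> [16 4 1 2]
Step 7: demand=3,sold=2 ship[2->3]=1 ship[1->2]=1 ship[0->1]=1 prod=3 -> [18 4 1 1]
Step 8: demand=3,sold=1 ship[2->3]=1 ship[1->2]=1 ship[0->1]=1 prod=3 -> [20 4 1 1]
Step 9: demand=3,sold=1 ship[2->3]=1 ship[1->2]=1 ship[0->1]=1 prod=3 -> [22 4 1 1]
Step 10: demand=3,sold=1 ship[2->3]=1 ship[1->2]=1 ship[0->1]=1 prod=3 -> [24 4 1 1]
Step 11: demand=3,sold=1 ship[2->3]=1 ship[1->2]=1 ship[0->1]=1 prod=3 -> [26 4 1 1]
Step 12: demand=3,sold=1 ship[2->3]=1 ship[1->2]=1 ship[0->1]=1 prod=3 -> [28 4 1 1]
First stockout at step 7

7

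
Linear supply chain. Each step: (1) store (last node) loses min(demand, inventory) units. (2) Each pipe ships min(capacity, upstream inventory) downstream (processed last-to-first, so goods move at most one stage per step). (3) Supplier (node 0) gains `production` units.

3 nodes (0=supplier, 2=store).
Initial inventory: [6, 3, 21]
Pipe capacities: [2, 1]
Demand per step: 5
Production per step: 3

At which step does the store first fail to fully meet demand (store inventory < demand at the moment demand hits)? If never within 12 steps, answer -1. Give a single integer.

Step 1: demand=5,sold=5 ship[1->2]=1 ship[0->1]=2 prod=3 -> [7 4 17]
Step 2: demand=5,sold=5 ship[1->2]=1 ship[0->1]=2 prod=3 -> [8 5 13]
Step 3: demand=5,sold=5 ship[1->2]=1 ship[0->1]=2 prod=3 -> [9 6 9]
Step 4: demand=5,sold=5 ship[1->2]=1 ship[0->1]=2 prod=3 -> [10 7 5]
Step 5: demand=5,sold=5 ship[1->2]=1 ship[0->1]=2 prod=3 -> [11 8 1]
Step 6: demand=5,sold=1 ship[1->2]=1 ship[0->1]=2 prod=3 -> [12 9 1]
Step 7: demand=5,sold=1 ship[1->2]=1 ship[0->1]=2 prod=3 -> [13 10 1]
Step 8: demand=5,sold=1 ship[1->2]=1 ship[0->1]=2 prod=3 -> [14 11 1]
Step 9: demand=5,sold=1 ship[1->2]=1 ship[0->1]=2 prod=3 -> [15 12 1]
Step 10: demand=5,sold=1 ship[1->2]=1 ship[0->1]=2 prod=3 -> [16 13 1]
Step 11: demand=5,sold=1 ship[1->2]=1 ship[0->1]=2 prod=3 -> [17 14 1]
Step 12: demand=5,sold=1 ship[1->2]=1 ship[0->1]=2 prod=3 -> [18 15 1]
First stockout at step 6

6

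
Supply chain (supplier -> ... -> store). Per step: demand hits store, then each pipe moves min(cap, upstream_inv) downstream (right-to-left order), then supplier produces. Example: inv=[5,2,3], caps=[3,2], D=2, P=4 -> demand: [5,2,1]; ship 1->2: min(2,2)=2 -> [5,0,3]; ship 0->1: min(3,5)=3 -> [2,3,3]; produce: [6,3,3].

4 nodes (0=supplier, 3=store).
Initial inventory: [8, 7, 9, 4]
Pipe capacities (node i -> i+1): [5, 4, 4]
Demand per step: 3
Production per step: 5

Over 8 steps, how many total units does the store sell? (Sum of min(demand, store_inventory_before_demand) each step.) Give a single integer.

Answer: 24

Derivation:
Step 1: sold=3 (running total=3) -> [8 8 9 5]
Step 2: sold=3 (running total=6) -> [8 9 9 6]
Step 3: sold=3 (running total=9) -> [8 10 9 7]
Step 4: sold=3 (running total=12) -> [8 11 9 8]
Step 5: sold=3 (running total=15) -> [8 12 9 9]
Step 6: sold=3 (running total=18) -> [8 13 9 10]
Step 7: sold=3 (running total=21) -> [8 14 9 11]
Step 8: sold=3 (running total=24) -> [8 15 9 12]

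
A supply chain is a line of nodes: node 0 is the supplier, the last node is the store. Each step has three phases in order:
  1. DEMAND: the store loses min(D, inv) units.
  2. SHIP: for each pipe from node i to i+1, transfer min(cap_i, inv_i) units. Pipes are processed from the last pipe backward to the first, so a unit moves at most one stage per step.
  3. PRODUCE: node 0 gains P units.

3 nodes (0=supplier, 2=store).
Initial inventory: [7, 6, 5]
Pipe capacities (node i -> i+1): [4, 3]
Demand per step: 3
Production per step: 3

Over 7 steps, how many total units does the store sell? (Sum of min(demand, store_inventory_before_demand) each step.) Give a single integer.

Answer: 21

Derivation:
Step 1: sold=3 (running total=3) -> [6 7 5]
Step 2: sold=3 (running total=6) -> [5 8 5]
Step 3: sold=3 (running total=9) -> [4 9 5]
Step 4: sold=3 (running total=12) -> [3 10 5]
Step 5: sold=3 (running total=15) -> [3 10 5]
Step 6: sold=3 (running total=18) -> [3 10 5]
Step 7: sold=3 (running total=21) -> [3 10 5]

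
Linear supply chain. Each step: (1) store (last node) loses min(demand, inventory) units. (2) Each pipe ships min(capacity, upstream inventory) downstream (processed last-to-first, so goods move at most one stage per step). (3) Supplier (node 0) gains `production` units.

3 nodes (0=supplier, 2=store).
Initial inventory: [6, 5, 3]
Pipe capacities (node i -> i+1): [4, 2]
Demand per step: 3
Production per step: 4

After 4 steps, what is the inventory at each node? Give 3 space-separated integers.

Step 1: demand=3,sold=3 ship[1->2]=2 ship[0->1]=4 prod=4 -> inv=[6 7 2]
Step 2: demand=3,sold=2 ship[1->2]=2 ship[0->1]=4 prod=4 -> inv=[6 9 2]
Step 3: demand=3,sold=2 ship[1->2]=2 ship[0->1]=4 prod=4 -> inv=[6 11 2]
Step 4: demand=3,sold=2 ship[1->2]=2 ship[0->1]=4 prod=4 -> inv=[6 13 2]

6 13 2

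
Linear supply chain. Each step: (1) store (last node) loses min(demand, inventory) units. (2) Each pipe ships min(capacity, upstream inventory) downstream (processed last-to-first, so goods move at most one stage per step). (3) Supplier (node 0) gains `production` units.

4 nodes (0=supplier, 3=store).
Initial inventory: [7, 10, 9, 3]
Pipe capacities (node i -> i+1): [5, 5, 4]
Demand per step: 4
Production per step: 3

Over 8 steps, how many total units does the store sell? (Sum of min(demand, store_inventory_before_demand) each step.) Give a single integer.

Answer: 31

Derivation:
Step 1: sold=3 (running total=3) -> [5 10 10 4]
Step 2: sold=4 (running total=7) -> [3 10 11 4]
Step 3: sold=4 (running total=11) -> [3 8 12 4]
Step 4: sold=4 (running total=15) -> [3 6 13 4]
Step 5: sold=4 (running total=19) -> [3 4 14 4]
Step 6: sold=4 (running total=23) -> [3 3 14 4]
Step 7: sold=4 (running total=27) -> [3 3 13 4]
Step 8: sold=4 (running total=31) -> [3 3 12 4]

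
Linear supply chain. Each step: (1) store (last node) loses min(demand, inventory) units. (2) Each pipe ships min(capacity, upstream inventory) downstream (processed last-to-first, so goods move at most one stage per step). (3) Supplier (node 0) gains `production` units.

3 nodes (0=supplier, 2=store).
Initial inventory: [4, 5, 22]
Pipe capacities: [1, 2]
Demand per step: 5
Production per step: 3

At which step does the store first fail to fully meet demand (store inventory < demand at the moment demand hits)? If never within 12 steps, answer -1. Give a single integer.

Step 1: demand=5,sold=5 ship[1->2]=2 ship[0->1]=1 prod=3 -> [6 4 19]
Step 2: demand=5,sold=5 ship[1->2]=2 ship[0->1]=1 prod=3 -> [8 3 16]
Step 3: demand=5,sold=5 ship[1->2]=2 ship[0->1]=1 prod=3 -> [10 2 13]
Step 4: demand=5,sold=5 ship[1->2]=2 ship[0->1]=1 prod=3 -> [12 1 10]
Step 5: demand=5,sold=5 ship[1->2]=1 ship[0->1]=1 prod=3 -> [14 1 6]
Step 6: demand=5,sold=5 ship[1->2]=1 ship[0->1]=1 prod=3 -> [16 1 2]
Step 7: demand=5,sold=2 ship[1->2]=1 ship[0->1]=1 prod=3 -> [18 1 1]
Step 8: demand=5,sold=1 ship[1->2]=1 ship[0->1]=1 prod=3 -> [20 1 1]
Step 9: demand=5,sold=1 ship[1->2]=1 ship[0->1]=1 prod=3 -> [22 1 1]
Step 10: demand=5,sold=1 ship[1->2]=1 ship[0->1]=1 prod=3 -> [24 1 1]
Step 11: demand=5,sold=1 ship[1->2]=1 ship[0->1]=1 prod=3 -> [26 1 1]
Step 12: demand=5,sold=1 ship[1->2]=1 ship[0->1]=1 prod=3 -> [28 1 1]
First stockout at step 7

7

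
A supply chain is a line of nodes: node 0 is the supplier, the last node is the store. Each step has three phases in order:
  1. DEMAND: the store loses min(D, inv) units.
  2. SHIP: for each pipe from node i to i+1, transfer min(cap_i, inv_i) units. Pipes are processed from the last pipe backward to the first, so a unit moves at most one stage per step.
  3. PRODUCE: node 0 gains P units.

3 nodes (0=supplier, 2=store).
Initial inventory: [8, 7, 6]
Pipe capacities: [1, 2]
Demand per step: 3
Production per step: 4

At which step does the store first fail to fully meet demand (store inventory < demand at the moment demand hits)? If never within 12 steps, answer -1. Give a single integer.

Step 1: demand=3,sold=3 ship[1->2]=2 ship[0->1]=1 prod=4 -> [11 6 5]
Step 2: demand=3,sold=3 ship[1->2]=2 ship[0->1]=1 prod=4 -> [14 5 4]
Step 3: demand=3,sold=3 ship[1->2]=2 ship[0->1]=1 prod=4 -> [17 4 3]
Step 4: demand=3,sold=3 ship[1->2]=2 ship[0->1]=1 prod=4 -> [20 3 2]
Step 5: demand=3,sold=2 ship[1->2]=2 ship[0->1]=1 prod=4 -> [23 2 2]
Step 6: demand=3,sold=2 ship[1->2]=2 ship[0->1]=1 prod=4 -> [26 1 2]
Step 7: demand=3,sold=2 ship[1->2]=1 ship[0->1]=1 prod=4 -> [29 1 1]
Step 8: demand=3,sold=1 ship[1->2]=1 ship[0->1]=1 prod=4 -> [32 1 1]
Step 9: demand=3,sold=1 ship[1->2]=1 ship[0->1]=1 prod=4 -> [35 1 1]
Step 10: demand=3,sold=1 ship[1->2]=1 ship[0->1]=1 prod=4 -> [38 1 1]
Step 11: demand=3,sold=1 ship[1->2]=1 ship[0->1]=1 prod=4 -> [41 1 1]
Step 12: demand=3,sold=1 ship[1->2]=1 ship[0->1]=1 prod=4 -> [44 1 1]
First stockout at step 5

5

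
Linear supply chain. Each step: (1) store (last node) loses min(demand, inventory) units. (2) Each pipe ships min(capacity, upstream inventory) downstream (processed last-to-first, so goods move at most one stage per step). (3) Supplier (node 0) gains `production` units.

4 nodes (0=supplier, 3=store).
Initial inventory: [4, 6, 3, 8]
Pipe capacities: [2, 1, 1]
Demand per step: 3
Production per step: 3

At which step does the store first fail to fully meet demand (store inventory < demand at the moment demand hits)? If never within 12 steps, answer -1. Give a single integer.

Step 1: demand=3,sold=3 ship[2->3]=1 ship[1->2]=1 ship[0->1]=2 prod=3 -> [5 7 3 6]
Step 2: demand=3,sold=3 ship[2->3]=1 ship[1->2]=1 ship[0->1]=2 prod=3 -> [6 8 3 4]
Step 3: demand=3,sold=3 ship[2->3]=1 ship[1->2]=1 ship[0->1]=2 prod=3 -> [7 9 3 2]
Step 4: demand=3,sold=2 ship[2->3]=1 ship[1->2]=1 ship[0->1]=2 prod=3 -> [8 10 3 1]
Step 5: demand=3,sold=1 ship[2->3]=1 ship[1->2]=1 ship[0->1]=2 prod=3 -> [9 11 3 1]
Step 6: demand=3,sold=1 ship[2->3]=1 ship[1->2]=1 ship[0->1]=2 prod=3 -> [10 12 3 1]
Step 7: demand=3,sold=1 ship[2->3]=1 ship[1->2]=1 ship[0->1]=2 prod=3 -> [11 13 3 1]
Step 8: demand=3,sold=1 ship[2->3]=1 ship[1->2]=1 ship[0->1]=2 prod=3 -> [12 14 3 1]
Step 9: demand=3,sold=1 ship[2->3]=1 ship[1->2]=1 ship[0->1]=2 prod=3 -> [13 15 3 1]
Step 10: demand=3,sold=1 ship[2->3]=1 ship[1->2]=1 ship[0->1]=2 prod=3 -> [14 16 3 1]
Step 11: demand=3,sold=1 ship[2->3]=1 ship[1->2]=1 ship[0->1]=2 prod=3 -> [15 17 3 1]
Step 12: demand=3,sold=1 ship[2->3]=1 ship[1->2]=1 ship[0->1]=2 prod=3 -> [16 18 3 1]
First stockout at step 4

4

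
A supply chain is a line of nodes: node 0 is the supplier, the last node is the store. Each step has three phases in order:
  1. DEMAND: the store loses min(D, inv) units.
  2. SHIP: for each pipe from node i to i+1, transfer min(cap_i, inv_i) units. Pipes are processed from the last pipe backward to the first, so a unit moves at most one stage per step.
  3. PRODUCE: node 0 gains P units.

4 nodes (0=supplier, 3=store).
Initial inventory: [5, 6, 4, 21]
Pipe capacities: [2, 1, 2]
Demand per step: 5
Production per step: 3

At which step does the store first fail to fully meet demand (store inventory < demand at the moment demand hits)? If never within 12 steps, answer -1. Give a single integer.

Step 1: demand=5,sold=5 ship[2->3]=2 ship[1->2]=1 ship[0->1]=2 prod=3 -> [6 7 3 18]
Step 2: demand=5,sold=5 ship[2->3]=2 ship[1->2]=1 ship[0->1]=2 prod=3 -> [7 8 2 15]
Step 3: demand=5,sold=5 ship[2->3]=2 ship[1->2]=1 ship[0->1]=2 prod=3 -> [8 9 1 12]
Step 4: demand=5,sold=5 ship[2->3]=1 ship[1->2]=1 ship[0->1]=2 prod=3 -> [9 10 1 8]
Step 5: demand=5,sold=5 ship[2->3]=1 ship[1->2]=1 ship[0->1]=2 prod=3 -> [10 11 1 4]
Step 6: demand=5,sold=4 ship[2->3]=1 ship[1->2]=1 ship[0->1]=2 prod=3 -> [11 12 1 1]
Step 7: demand=5,sold=1 ship[2->3]=1 ship[1->2]=1 ship[0->1]=2 prod=3 -> [12 13 1 1]
Step 8: demand=5,sold=1 ship[2->3]=1 ship[1->2]=1 ship[0->1]=2 prod=3 -> [13 14 1 1]
Step 9: demand=5,sold=1 ship[2->3]=1 ship[1->2]=1 ship[0->1]=2 prod=3 -> [14 15 1 1]
Step 10: demand=5,sold=1 ship[2->3]=1 ship[1->2]=1 ship[0->1]=2 prod=3 -> [15 16 1 1]
Step 11: demand=5,sold=1 ship[2->3]=1 ship[1->2]=1 ship[0->1]=2 prod=3 -> [16 17 1 1]
Step 12: demand=5,sold=1 ship[2->3]=1 ship[1->2]=1 ship[0->1]=2 prod=3 -> [17 18 1 1]
First stockout at step 6

6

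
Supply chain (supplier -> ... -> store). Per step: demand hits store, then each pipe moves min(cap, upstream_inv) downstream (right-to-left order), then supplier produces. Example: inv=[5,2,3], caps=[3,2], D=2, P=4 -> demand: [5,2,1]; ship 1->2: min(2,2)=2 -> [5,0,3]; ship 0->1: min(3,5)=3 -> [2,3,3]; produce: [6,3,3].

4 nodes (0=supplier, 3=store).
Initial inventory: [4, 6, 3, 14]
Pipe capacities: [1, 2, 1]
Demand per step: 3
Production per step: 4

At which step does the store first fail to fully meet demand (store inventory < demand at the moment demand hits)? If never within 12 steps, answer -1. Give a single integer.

Step 1: demand=3,sold=3 ship[2->3]=1 ship[1->2]=2 ship[0->1]=1 prod=4 -> [7 5 4 12]
Step 2: demand=3,sold=3 ship[2->3]=1 ship[1->2]=2 ship[0->1]=1 prod=4 -> [10 4 5 10]
Step 3: demand=3,sold=3 ship[2->3]=1 ship[1->2]=2 ship[0->1]=1 prod=4 -> [13 3 6 8]
Step 4: demand=3,sold=3 ship[2->3]=1 ship[1->2]=2 ship[0->1]=1 prod=4 -> [16 2 7 6]
Step 5: demand=3,sold=3 ship[2->3]=1 ship[1->2]=2 ship[0->1]=1 prod=4 -> [19 1 8 4]
Step 6: demand=3,sold=3 ship[2->3]=1 ship[1->2]=1 ship[0->1]=1 prod=4 -> [22 1 8 2]
Step 7: demand=3,sold=2 ship[2->3]=1 ship[1->2]=1 ship[0->1]=1 prod=4 -> [25 1 8 1]
Step 8: demand=3,sold=1 ship[2->3]=1 ship[1->2]=1 ship[0->1]=1 prod=4 -> [28 1 8 1]
Step 9: demand=3,sold=1 ship[2->3]=1 ship[1->2]=1 ship[0->1]=1 prod=4 -> [31 1 8 1]
Step 10: demand=3,sold=1 ship[2->3]=1 ship[1->2]=1 ship[0->1]=1 prod=4 -> [34 1 8 1]
Step 11: demand=3,sold=1 ship[2->3]=1 ship[1->2]=1 ship[0->1]=1 prod=4 -> [37 1 8 1]
Step 12: demand=3,sold=1 ship[2->3]=1 ship[1->2]=1 ship[0->1]=1 prod=4 -> [40 1 8 1]
First stockout at step 7

7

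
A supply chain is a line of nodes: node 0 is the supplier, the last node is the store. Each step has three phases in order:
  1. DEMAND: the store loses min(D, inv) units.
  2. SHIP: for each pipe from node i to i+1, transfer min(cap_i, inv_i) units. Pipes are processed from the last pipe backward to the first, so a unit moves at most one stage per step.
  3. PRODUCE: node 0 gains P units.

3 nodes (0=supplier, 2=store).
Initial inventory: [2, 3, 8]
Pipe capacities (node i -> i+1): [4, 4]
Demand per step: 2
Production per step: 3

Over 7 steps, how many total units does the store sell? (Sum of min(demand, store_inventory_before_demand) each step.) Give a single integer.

Step 1: sold=2 (running total=2) -> [3 2 9]
Step 2: sold=2 (running total=4) -> [3 3 9]
Step 3: sold=2 (running total=6) -> [3 3 10]
Step 4: sold=2 (running total=8) -> [3 3 11]
Step 5: sold=2 (running total=10) -> [3 3 12]
Step 6: sold=2 (running total=12) -> [3 3 13]
Step 7: sold=2 (running total=14) -> [3 3 14]

Answer: 14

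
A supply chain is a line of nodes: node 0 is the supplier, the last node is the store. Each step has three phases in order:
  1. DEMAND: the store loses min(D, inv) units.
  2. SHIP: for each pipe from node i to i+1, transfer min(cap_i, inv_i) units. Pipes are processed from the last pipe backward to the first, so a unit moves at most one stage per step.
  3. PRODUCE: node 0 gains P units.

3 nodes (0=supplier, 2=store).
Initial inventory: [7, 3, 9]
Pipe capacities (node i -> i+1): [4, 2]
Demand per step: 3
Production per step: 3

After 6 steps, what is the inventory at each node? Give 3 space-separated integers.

Step 1: demand=3,sold=3 ship[1->2]=2 ship[0->1]=4 prod=3 -> inv=[6 5 8]
Step 2: demand=3,sold=3 ship[1->2]=2 ship[0->1]=4 prod=3 -> inv=[5 7 7]
Step 3: demand=3,sold=3 ship[1->2]=2 ship[0->1]=4 prod=3 -> inv=[4 9 6]
Step 4: demand=3,sold=3 ship[1->2]=2 ship[0->1]=4 prod=3 -> inv=[3 11 5]
Step 5: demand=3,sold=3 ship[1->2]=2 ship[0->1]=3 prod=3 -> inv=[3 12 4]
Step 6: demand=3,sold=3 ship[1->2]=2 ship[0->1]=3 prod=3 -> inv=[3 13 3]

3 13 3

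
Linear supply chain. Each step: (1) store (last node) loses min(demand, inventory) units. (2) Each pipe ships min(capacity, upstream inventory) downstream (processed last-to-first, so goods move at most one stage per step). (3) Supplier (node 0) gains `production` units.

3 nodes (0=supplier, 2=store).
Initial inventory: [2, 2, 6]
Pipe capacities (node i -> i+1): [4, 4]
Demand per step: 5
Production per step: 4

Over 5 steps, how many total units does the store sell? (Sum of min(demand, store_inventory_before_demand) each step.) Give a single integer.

Answer: 18

Derivation:
Step 1: sold=5 (running total=5) -> [4 2 3]
Step 2: sold=3 (running total=8) -> [4 4 2]
Step 3: sold=2 (running total=10) -> [4 4 4]
Step 4: sold=4 (running total=14) -> [4 4 4]
Step 5: sold=4 (running total=18) -> [4 4 4]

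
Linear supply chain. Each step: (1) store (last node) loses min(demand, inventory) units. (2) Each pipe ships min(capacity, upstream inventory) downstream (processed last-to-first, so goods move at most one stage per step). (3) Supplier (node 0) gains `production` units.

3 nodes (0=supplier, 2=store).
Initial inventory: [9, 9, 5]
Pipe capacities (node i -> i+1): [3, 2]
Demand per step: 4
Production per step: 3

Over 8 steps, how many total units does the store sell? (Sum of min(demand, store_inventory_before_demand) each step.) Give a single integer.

Answer: 19

Derivation:
Step 1: sold=4 (running total=4) -> [9 10 3]
Step 2: sold=3 (running total=7) -> [9 11 2]
Step 3: sold=2 (running total=9) -> [9 12 2]
Step 4: sold=2 (running total=11) -> [9 13 2]
Step 5: sold=2 (running total=13) -> [9 14 2]
Step 6: sold=2 (running total=15) -> [9 15 2]
Step 7: sold=2 (running total=17) -> [9 16 2]
Step 8: sold=2 (running total=19) -> [9 17 2]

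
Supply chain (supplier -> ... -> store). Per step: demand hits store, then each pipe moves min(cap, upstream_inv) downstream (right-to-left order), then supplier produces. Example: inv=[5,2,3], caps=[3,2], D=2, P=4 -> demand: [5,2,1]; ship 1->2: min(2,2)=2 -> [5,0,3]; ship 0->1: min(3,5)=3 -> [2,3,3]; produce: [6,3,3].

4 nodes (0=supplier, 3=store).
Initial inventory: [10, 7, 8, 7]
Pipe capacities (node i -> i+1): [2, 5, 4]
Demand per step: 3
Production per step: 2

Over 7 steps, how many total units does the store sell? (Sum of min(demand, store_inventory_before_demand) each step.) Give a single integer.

Step 1: sold=3 (running total=3) -> [10 4 9 8]
Step 2: sold=3 (running total=6) -> [10 2 9 9]
Step 3: sold=3 (running total=9) -> [10 2 7 10]
Step 4: sold=3 (running total=12) -> [10 2 5 11]
Step 5: sold=3 (running total=15) -> [10 2 3 12]
Step 6: sold=3 (running total=18) -> [10 2 2 12]
Step 7: sold=3 (running total=21) -> [10 2 2 11]

Answer: 21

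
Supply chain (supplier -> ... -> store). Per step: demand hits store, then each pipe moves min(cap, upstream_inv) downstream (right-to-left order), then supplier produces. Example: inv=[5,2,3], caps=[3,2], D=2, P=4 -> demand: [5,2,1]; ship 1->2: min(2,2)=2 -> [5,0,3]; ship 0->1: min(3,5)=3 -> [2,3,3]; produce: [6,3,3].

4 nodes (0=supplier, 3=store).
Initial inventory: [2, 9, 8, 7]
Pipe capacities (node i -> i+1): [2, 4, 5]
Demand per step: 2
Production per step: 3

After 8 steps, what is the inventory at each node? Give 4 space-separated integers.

Step 1: demand=2,sold=2 ship[2->3]=5 ship[1->2]=4 ship[0->1]=2 prod=3 -> inv=[3 7 7 10]
Step 2: demand=2,sold=2 ship[2->3]=5 ship[1->2]=4 ship[0->1]=2 prod=3 -> inv=[4 5 6 13]
Step 3: demand=2,sold=2 ship[2->3]=5 ship[1->2]=4 ship[0->1]=2 prod=3 -> inv=[5 3 5 16]
Step 4: demand=2,sold=2 ship[2->3]=5 ship[1->2]=3 ship[0->1]=2 prod=3 -> inv=[6 2 3 19]
Step 5: demand=2,sold=2 ship[2->3]=3 ship[1->2]=2 ship[0->1]=2 prod=3 -> inv=[7 2 2 20]
Step 6: demand=2,sold=2 ship[2->3]=2 ship[1->2]=2 ship[0->1]=2 prod=3 -> inv=[8 2 2 20]
Step 7: demand=2,sold=2 ship[2->3]=2 ship[1->2]=2 ship[0->1]=2 prod=3 -> inv=[9 2 2 20]
Step 8: demand=2,sold=2 ship[2->3]=2 ship[1->2]=2 ship[0->1]=2 prod=3 -> inv=[10 2 2 20]

10 2 2 20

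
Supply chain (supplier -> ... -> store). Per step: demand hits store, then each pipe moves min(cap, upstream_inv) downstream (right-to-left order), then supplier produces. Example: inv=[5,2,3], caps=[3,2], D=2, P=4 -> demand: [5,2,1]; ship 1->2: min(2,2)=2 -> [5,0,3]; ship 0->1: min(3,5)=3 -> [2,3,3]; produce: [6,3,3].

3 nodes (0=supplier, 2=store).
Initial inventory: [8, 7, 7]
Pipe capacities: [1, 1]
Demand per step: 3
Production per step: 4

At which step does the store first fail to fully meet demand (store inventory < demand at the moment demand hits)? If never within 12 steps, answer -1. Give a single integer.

Step 1: demand=3,sold=3 ship[1->2]=1 ship[0->1]=1 prod=4 -> [11 7 5]
Step 2: demand=3,sold=3 ship[1->2]=1 ship[0->1]=1 prod=4 -> [14 7 3]
Step 3: demand=3,sold=3 ship[1->2]=1 ship[0->1]=1 prod=4 -> [17 7 1]
Step 4: demand=3,sold=1 ship[1->2]=1 ship[0->1]=1 prod=4 -> [20 7 1]
Step 5: demand=3,sold=1 ship[1->2]=1 ship[0->1]=1 prod=4 -> [23 7 1]
Step 6: demand=3,sold=1 ship[1->2]=1 ship[0->1]=1 prod=4 -> [26 7 1]
Step 7: demand=3,sold=1 ship[1->2]=1 ship[0->1]=1 prod=4 -> [29 7 1]
Step 8: demand=3,sold=1 ship[1->2]=1 ship[0->1]=1 prod=4 -> [32 7 1]
Step 9: demand=3,sold=1 ship[1->2]=1 ship[0->1]=1 prod=4 -> [35 7 1]
Step 10: demand=3,sold=1 ship[1->2]=1 ship[0->1]=1 prod=4 -> [38 7 1]
Step 11: demand=3,sold=1 ship[1->2]=1 ship[0->1]=1 prod=4 -> [41 7 1]
Step 12: demand=3,sold=1 ship[1->2]=1 ship[0->1]=1 prod=4 -> [44 7 1]
First stockout at step 4

4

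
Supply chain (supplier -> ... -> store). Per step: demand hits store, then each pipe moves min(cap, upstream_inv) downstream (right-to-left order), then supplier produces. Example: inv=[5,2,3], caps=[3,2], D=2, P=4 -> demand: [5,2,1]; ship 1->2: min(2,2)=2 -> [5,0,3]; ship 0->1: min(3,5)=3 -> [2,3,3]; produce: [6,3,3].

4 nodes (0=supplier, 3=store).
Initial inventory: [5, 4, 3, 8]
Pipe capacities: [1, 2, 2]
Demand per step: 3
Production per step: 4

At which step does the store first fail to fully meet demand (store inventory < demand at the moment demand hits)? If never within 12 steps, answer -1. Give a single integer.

Step 1: demand=3,sold=3 ship[2->3]=2 ship[1->2]=2 ship[0->1]=1 prod=4 -> [8 3 3 7]
Step 2: demand=3,sold=3 ship[2->3]=2 ship[1->2]=2 ship[0->1]=1 prod=4 -> [11 2 3 6]
Step 3: demand=3,sold=3 ship[2->3]=2 ship[1->2]=2 ship[0->1]=1 prod=4 -> [14 1 3 5]
Step 4: demand=3,sold=3 ship[2->3]=2 ship[1->2]=1 ship[0->1]=1 prod=4 -> [17 1 2 4]
Step 5: demand=3,sold=3 ship[2->3]=2 ship[1->2]=1 ship[0->1]=1 prod=4 -> [20 1 1 3]
Step 6: demand=3,sold=3 ship[2->3]=1 ship[1->2]=1 ship[0->1]=1 prod=4 -> [23 1 1 1]
Step 7: demand=3,sold=1 ship[2->3]=1 ship[1->2]=1 ship[0->1]=1 prod=4 -> [26 1 1 1]
Step 8: demand=3,sold=1 ship[2->3]=1 ship[1->2]=1 ship[0->1]=1 prod=4 -> [29 1 1 1]
Step 9: demand=3,sold=1 ship[2->3]=1 ship[1->2]=1 ship[0->1]=1 prod=4 -> [32 1 1 1]
Step 10: demand=3,sold=1 ship[2->3]=1 ship[1->2]=1 ship[0->1]=1 prod=4 -> [35 1 1 1]
Step 11: demand=3,sold=1 ship[2->3]=1 ship[1->2]=1 ship[0->1]=1 prod=4 -> [38 1 1 1]
Step 12: demand=3,sold=1 ship[2->3]=1 ship[1->2]=1 ship[0->1]=1 prod=4 -> [41 1 1 1]
First stockout at step 7

7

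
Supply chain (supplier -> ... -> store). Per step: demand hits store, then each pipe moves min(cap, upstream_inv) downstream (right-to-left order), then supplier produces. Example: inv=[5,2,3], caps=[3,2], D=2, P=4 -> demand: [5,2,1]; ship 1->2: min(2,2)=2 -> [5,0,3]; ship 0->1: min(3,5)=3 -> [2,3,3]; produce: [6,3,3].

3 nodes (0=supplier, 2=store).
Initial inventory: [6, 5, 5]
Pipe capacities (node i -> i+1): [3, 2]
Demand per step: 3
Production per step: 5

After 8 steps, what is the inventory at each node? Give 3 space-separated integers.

Step 1: demand=3,sold=3 ship[1->2]=2 ship[0->1]=3 prod=5 -> inv=[8 6 4]
Step 2: demand=3,sold=3 ship[1->2]=2 ship[0->1]=3 prod=5 -> inv=[10 7 3]
Step 3: demand=3,sold=3 ship[1->2]=2 ship[0->1]=3 prod=5 -> inv=[12 8 2]
Step 4: demand=3,sold=2 ship[1->2]=2 ship[0->1]=3 prod=5 -> inv=[14 9 2]
Step 5: demand=3,sold=2 ship[1->2]=2 ship[0->1]=3 prod=5 -> inv=[16 10 2]
Step 6: demand=3,sold=2 ship[1->2]=2 ship[0->1]=3 prod=5 -> inv=[18 11 2]
Step 7: demand=3,sold=2 ship[1->2]=2 ship[0->1]=3 prod=5 -> inv=[20 12 2]
Step 8: demand=3,sold=2 ship[1->2]=2 ship[0->1]=3 prod=5 -> inv=[22 13 2]

22 13 2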